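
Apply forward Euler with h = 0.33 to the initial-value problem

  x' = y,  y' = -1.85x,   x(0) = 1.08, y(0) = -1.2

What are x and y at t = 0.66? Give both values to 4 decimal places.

Euler on (x,y): x_{n+1} = x_n + h·x', y_{n+1} = y_n + h·y'.
0.000000: (1.080000, -1.200000); f=(-1.200000, -1.998000) → (0.684000, -1.859340)
0.330000: (0.684000, -1.859340); f=(-1.859340, -1.265400) → (0.070418, -2.276922)
(x(0.66), y(0.66)) ≈ (0.0704, -2.2769)

0.0704, -2.2769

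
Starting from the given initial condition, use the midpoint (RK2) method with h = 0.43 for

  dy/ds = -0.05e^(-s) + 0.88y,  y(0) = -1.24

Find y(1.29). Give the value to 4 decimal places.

Midpoint: k1 = f(s_n, y_n); k2 = f(s_n + h/2, y_n + (h/2)·k1); y_{n+1} = y_n + h·k2.
s=0.000000, y=-1.240000:
  k1 = f(0.000000, -1.240000) = -1.141200
  k2 = f(0.215000, -1.485358) = -1.347442
  y ← -1.240000 + 0.43·(-1.347442) = -1.819400
s=0.430000, y=-1.819400:
  k1 = f(0.430000, -1.819400) = -1.633598
  k2 = f(0.645000, -2.170624) = -1.936382
  y ← -1.819400 + 0.43·(-1.936382) = -2.652044
s=0.860000, y=-2.652044:
  k1 = f(0.860000, -2.652044) = -2.354957
  k2 = f(1.075000, -3.158360) = -2.796422
  y ← -2.652044 + 0.43·(-2.796422) = -3.854506
y(1.29) ≈ -3.8545

-3.8545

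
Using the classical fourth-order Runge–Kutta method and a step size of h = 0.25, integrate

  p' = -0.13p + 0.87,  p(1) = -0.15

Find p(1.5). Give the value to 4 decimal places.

0.2806

RK4: k1 = f(t_n, p_n); k2 = f(t_n + h/2, p_n + (h/2)·k1); k3 = f(t_n + h/2, p_n + (h/2)·k2); k4 = f(t_n + h, p_n + h·k3); p_{n+1} = p_n + (h/6)·(k1 + 2k2 + 2k3 + k4).
t=1.000000, p=-0.150000:
  k1 = f(1.000000, -0.150000) = 0.889500
  k2 = f(1.125000, -0.038812) = 0.875046
  k3 = f(1.125000, -0.040619) = 0.875281
  k4 = f(1.250000, 0.068820) = 0.861053
  p ← -0.150000 + (0.25/6)·(k1 + 2k2 + 2k3 + k4) = 0.068800
t=1.250000, p=0.068800:
  k1 = f(1.250000, 0.068800) = 0.861056
  k2 = f(1.375000, 0.176432) = 0.847064
  k3 = f(1.375000, 0.174683) = 0.847291
  k4 = f(1.500000, 0.280623) = 0.833519
  p ← 0.068800 + (0.25/6)·(k1 + 2k2 + 2k3 + k4) = 0.280604
p(1.5) ≈ 0.2806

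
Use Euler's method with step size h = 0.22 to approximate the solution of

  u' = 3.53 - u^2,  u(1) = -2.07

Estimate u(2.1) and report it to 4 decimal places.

Euler: u_{n+1} = u_n + h·f(s_n, u_n).
s=1.000000, u=-2.070000: f=-0.754900 → u ← -2.070000 + 0.22·(-0.754900) = -2.236078
s=1.220000, u=-2.236078: f=-1.470045 → u ← -2.236078 + 0.22·(-1.470045) = -2.559488
s=1.440000, u=-2.559488: f=-3.020978 → u ← -2.559488 + 0.22·(-3.020978) = -3.224103
s=1.660000, u=-3.224103: f=-6.864840 → u ← -3.224103 + 0.22·(-6.864840) = -4.734368
s=1.880000, u=-4.734368: f=-18.884240 → u ← -4.734368 + 0.22·(-18.884240) = -8.888901
u(2.1) ≈ -8.8889

-8.8889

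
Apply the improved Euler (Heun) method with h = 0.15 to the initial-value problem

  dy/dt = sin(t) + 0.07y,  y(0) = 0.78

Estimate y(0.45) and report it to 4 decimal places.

0.9053

Heun: k1 = f(t_n, y_n); k2 = f(t_n + h, y_n + h·k1); y_{n+1} = y_n + (h/2)·(k1 + k2).
t=0.000000, y=0.780000:
  k1 = f(0.000000, 0.780000) = 0.054600
  k2 = f(0.150000, 0.788190) = 0.204611
  y ← 0.780000 + (0.15/2)·(0.054600 + 0.204611) = 0.799441
t=0.150000, y=0.799441:
  k1 = f(0.150000, 0.799441) = 0.205399
  k2 = f(0.300000, 0.830251) = 0.353638
  y ← 0.799441 + (0.15/2)·(0.205399 + 0.353638) = 0.841369
t=0.300000, y=0.841369:
  k1 = f(0.300000, 0.841369) = 0.354416
  k2 = f(0.450000, 0.894531) = 0.497583
  y ← 0.841369 + (0.15/2)·(0.354416 + 0.497583) = 0.905269
y(0.45) ≈ 0.9053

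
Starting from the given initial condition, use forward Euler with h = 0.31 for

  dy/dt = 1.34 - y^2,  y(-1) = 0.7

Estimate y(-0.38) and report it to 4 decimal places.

1.0911

Euler: y_{n+1} = y_n + h·f(t_n, y_n).
t=-1.000000, y=0.700000: f=0.850000 → y ← 0.700000 + 0.31·0.850000 = 0.963500
t=-0.690000, y=0.963500: f=0.411668 → y ← 0.963500 + 0.31·0.411668 = 1.091117
y(-0.38) ≈ 1.0911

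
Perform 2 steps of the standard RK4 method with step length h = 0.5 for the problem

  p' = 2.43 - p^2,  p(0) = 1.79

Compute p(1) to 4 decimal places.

RK4: k1 = f(t_n, p_n); k2 = f(t_n + h/2, p_n + (h/2)·k1); k3 = f(t_n + h/2, p_n + (h/2)·k2); k4 = f(t_n + h, p_n + h·k3); p_{n+1} = p_n + (h/6)·(k1 + 2k2 + 2k3 + k4).
t=0.000000, p=1.790000:
  k1 = f(0.000000, 1.790000) = -0.774100
  k2 = f(0.250000, 1.596475) = -0.118732
  k3 = f(0.250000, 1.760317) = -0.668716
  k4 = f(0.500000, 1.455642) = 0.311106
  p ← 1.790000 + (0.5/6)·(k1 + 2k2 + 2k3 + k4) = 1.620176
t=0.500000, p=1.620176:
  k1 = f(0.500000, 1.620176) = -0.194970
  k2 = f(0.750000, 1.571433) = -0.039403
  k3 = f(0.750000, 1.610325) = -0.163147
  k4 = f(1.000000, 1.538602) = 0.062703
  p ← 1.620176 + (0.5/6)·(k1 + 2k2 + 2k3 + k4) = 1.575395
p(1) ≈ 1.5754

1.5754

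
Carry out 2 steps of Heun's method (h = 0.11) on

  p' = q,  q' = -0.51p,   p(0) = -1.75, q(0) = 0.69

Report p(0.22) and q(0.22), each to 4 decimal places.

-1.5771, 0.8772

Heun on (p,q): k1 = f(s_n, state_n); k2 = f(s_n + h, state_n + h·k1); state_{n+1} = state_n + (h/2)·(k1 + k2).
0.000000: (-1.750000, 0.690000)
  k1 = (0.690000, 0.892500)
  predictor → (-1.674100, 0.788175)
  k2 = (0.788175, 0.853791)
  → (-1.668700, 0.786046)
0.110000: (-1.668700, 0.786046)
  k1 = (0.786046, 0.851037)
  predictor → (-1.582235, 0.879660)
  k2 = (0.879660, 0.806940)
  → (-1.577087, 0.877235)
(p(0.22), q(0.22)) ≈ (-1.5771, 0.8772)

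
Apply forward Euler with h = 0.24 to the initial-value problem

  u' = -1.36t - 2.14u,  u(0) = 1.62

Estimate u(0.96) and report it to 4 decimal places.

-0.2391

Euler: u_{n+1} = u_n + h·f(t_n, u_n).
t=0.000000, u=1.620000: f=-3.466800 → u ← 1.620000 + 0.24·(-3.466800) = 0.787968
t=0.240000, u=0.787968: f=-2.012652 → u ← 0.787968 + 0.24·(-2.012652) = 0.304932
t=0.480000, u=0.304932: f=-1.305354 → u ← 0.304932 + 0.24·(-1.305354) = -0.008353
t=0.720000, u=-0.008353: f=-0.961324 → u ← -0.008353 + 0.24·(-0.961324) = -0.239071
u(0.96) ≈ -0.2391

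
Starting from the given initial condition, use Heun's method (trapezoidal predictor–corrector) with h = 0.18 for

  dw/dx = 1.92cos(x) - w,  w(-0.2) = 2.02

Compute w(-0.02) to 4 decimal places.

2.0008

Heun: k1 = f(x_n, w_n); k2 = f(x_n + h, w_n + h·k1); w_{n+1} = w_n + (h/2)·(k1 + k2).
x=-0.200000, w=2.020000:
  k1 = f(-0.200000, 2.020000) = -0.138272
  k2 = f(-0.020000, 1.995111) = -0.075495
  w ← 2.020000 + (0.18/2)·(-0.138272 + (-0.075495)) = 2.000761
w(-0.02) ≈ 2.0008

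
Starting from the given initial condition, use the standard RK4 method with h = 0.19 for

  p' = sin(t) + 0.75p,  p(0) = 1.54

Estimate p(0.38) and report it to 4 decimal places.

2.1265

RK4: k1 = f(t_n, p_n); k2 = f(t_n + h/2, p_n + (h/2)·k1); k3 = f(t_n + h/2, p_n + (h/2)·k2); k4 = f(t_n + h, p_n + h·k3); p_{n+1} = p_n + (h/6)·(k1 + 2k2 + 2k3 + k4).
t=0.000000, p=1.540000:
  k1 = f(0.000000, 1.540000) = 1.155000
  k2 = f(0.095000, 1.649725) = 1.332151
  k3 = f(0.095000, 1.666554) = 1.344773
  k4 = f(0.190000, 1.795507) = 1.535489
  p ← 1.540000 + (0.19/6)·(k1 + 2k2 + 2k3 + k4) = 1.794737
t=0.190000, p=1.794737:
  k1 = f(0.190000, 1.794737) = 1.534912
  k2 = f(0.285000, 1.940554) = 1.736573
  k3 = f(0.285000, 1.959712) = 1.750941
  k4 = f(0.380000, 2.127416) = 1.966483
  p ← 1.794737 + (0.19/6)·(k1 + 2k2 + 2k3 + k4) = 2.126491
p(0.38) ≈ 2.1265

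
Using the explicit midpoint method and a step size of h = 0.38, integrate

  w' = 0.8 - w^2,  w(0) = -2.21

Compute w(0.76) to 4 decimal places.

-46.6249

Midpoint: k1 = f(x_n, w_n); k2 = f(x_n + h/2, w_n + (h/2)·k1); w_{n+1} = w_n + h·k2.
x=0.000000, w=-2.210000:
  k1 = f(0.000000, -2.210000) = -4.084100
  k2 = f(0.190000, -2.985979) = -8.116071
  w ← -2.210000 + 0.38·(-8.116071) = -5.294107
x=0.380000, w=-5.294107:
  k1 = f(0.380000, -5.294107) = -27.227567
  k2 = f(0.570000, -10.467345) = -108.765302
  w ← -5.294107 + 0.38·(-108.765302) = -46.624922
w(0.76) ≈ -46.6249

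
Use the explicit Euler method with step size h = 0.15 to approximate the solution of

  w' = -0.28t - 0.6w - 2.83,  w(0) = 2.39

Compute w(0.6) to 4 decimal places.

Euler: w_{n+1} = w_n + h·f(t_n, w_n).
t=0.000000, w=2.390000: f=-4.264000 → w ← 2.390000 + 0.15·(-4.264000) = 1.750400
t=0.150000, w=1.750400: f=-3.922240 → w ← 1.750400 + 0.15·(-3.922240) = 1.162064
t=0.300000, w=1.162064: f=-3.611238 → w ← 1.162064 + 0.15·(-3.611238) = 0.620378
t=0.450000, w=0.620378: f=-3.328227 → w ← 0.620378 + 0.15·(-3.328227) = 0.121144
w(0.6) ≈ 0.1211

0.1211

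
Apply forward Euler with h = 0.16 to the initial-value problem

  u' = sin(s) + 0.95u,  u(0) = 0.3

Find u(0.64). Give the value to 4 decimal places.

0.6941

Euler: u_{n+1} = u_n + h·f(s_n, u_n).
s=0.000000, u=0.300000: f=0.285000 → u ← 0.300000 + 0.16·0.285000 = 0.345600
s=0.160000, u=0.345600: f=0.487638 → u ← 0.345600 + 0.16·0.487638 = 0.423622
s=0.320000, u=0.423622: f=0.717008 → u ← 0.423622 + 0.16·0.717008 = 0.538343
s=0.480000, u=0.538343: f=0.973205 → u ← 0.538343 + 0.16·0.973205 = 0.694056
u(0.64) ≈ 0.6941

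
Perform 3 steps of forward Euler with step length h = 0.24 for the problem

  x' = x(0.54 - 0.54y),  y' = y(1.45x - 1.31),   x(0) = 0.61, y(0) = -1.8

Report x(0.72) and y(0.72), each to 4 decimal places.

Euler on (x,y): x_{n+1} = x_n + h·x', y_{n+1} = y_n + h·y'.
0.000000: (0.610000, -1.800000); f=(0.922320, 0.765900) → (0.831357, -1.616184)
0.240000: (0.831357, -1.616184); f=(1.174490, 0.168944) → (1.113235, -1.575637)
0.480000: (1.113235, -1.575637); f=(1.548336, -0.479293) → (1.484835, -1.690668)
(x(0.72), y(0.72)) ≈ (1.4848, -1.6907)

1.4848, -1.6907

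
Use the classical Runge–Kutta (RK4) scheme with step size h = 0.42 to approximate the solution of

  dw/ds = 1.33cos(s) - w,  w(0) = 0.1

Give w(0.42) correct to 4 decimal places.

RK4: k1 = f(s_n, w_n); k2 = f(s_n + h/2, w_n + (h/2)·k1); k3 = f(s_n + h/2, w_n + (h/2)·k2); k4 = f(s_n + h, w_n + h·k3); w_{n+1} = w_n + (h/6)·(k1 + 2k2 + 2k3 + k4).
s=0.000000, w=0.100000:
  k1 = f(0.000000, 0.100000) = 1.230000
  k2 = f(0.210000, 0.358300) = 0.942481
  k3 = f(0.210000, 0.297921) = 1.002860
  k4 = f(0.420000, 0.521201) = 0.693207
  w ← 0.100000 + (0.42/6)·(k1 + 2k2 + 2k3 + k4) = 0.506972
w(0.42) ≈ 0.5070

0.5070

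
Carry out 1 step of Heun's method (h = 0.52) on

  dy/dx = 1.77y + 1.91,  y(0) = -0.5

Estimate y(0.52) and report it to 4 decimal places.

Heun: k1 = f(x_n, y_n); k2 = f(x_n + h, y_n + h·k1); y_{n+1} = y_n + (h/2)·(k1 + k2).
x=0.000000, y=-0.500000:
  k1 = f(0.000000, -0.500000) = 1.025000
  k2 = f(0.520000, 0.033000) = 1.968410
  y ← -0.500000 + (0.52/2)·(1.025000 + 1.968410) = 0.278287
y(0.52) ≈ 0.2783

0.2783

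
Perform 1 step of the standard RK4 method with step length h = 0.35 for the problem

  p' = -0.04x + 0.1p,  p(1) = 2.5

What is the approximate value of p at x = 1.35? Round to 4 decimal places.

2.5723

RK4: k1 = f(x_n, p_n); k2 = f(x_n + h/2, p_n + (h/2)·k1); k3 = f(x_n + h/2, p_n + (h/2)·k2); k4 = f(x_n + h, p_n + h·k3); p_{n+1} = p_n + (h/6)·(k1 + 2k2 + 2k3 + k4).
x=1.000000, p=2.500000:
  k1 = f(1.000000, 2.500000) = 0.210000
  k2 = f(1.175000, 2.536750) = 0.206675
  k3 = f(1.175000, 2.536168) = 0.206617
  k4 = f(1.350000, 2.572316) = 0.203232
  p ← 2.500000 + (0.35/6)·(k1 + 2k2 + 2k3 + k4) = 2.572323
p(1.35) ≈ 2.5723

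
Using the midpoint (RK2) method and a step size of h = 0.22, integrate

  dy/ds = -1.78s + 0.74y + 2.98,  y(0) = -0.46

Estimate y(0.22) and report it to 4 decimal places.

0.1249

Midpoint: k1 = f(s_n, y_n); k2 = f(s_n + h/2, y_n + (h/2)·k1); y_{n+1} = y_n + h·k2.
s=0.000000, y=-0.460000:
  k1 = f(0.000000, -0.460000) = 2.639600
  k2 = f(0.110000, -0.169644) = 2.658663
  y ← -0.460000 + 0.22·2.658663 = 0.124906
y(0.22) ≈ 0.1249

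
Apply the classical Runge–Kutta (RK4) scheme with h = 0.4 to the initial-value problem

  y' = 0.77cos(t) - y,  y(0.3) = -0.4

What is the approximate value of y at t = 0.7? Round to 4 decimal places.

-0.0486

RK4: k1 = f(t_n, y_n); k2 = f(t_n + h/2, y_n + (h/2)·k1); k3 = f(t_n + h/2, y_n + (h/2)·k2); k4 = f(t_n + h, y_n + h·k3); y_{n+1} = y_n + (h/6)·(k1 + 2k2 + 2k3 + k4).
t=0.300000, y=-0.400000:
  k1 = f(0.300000, -0.400000) = 1.135609
  k2 = f(0.500000, -0.172878) = 0.848617
  k3 = f(0.500000, -0.230277) = 0.906015
  k4 = f(0.700000, -0.037594) = 0.626522
  y ← -0.400000 + (0.4/6)·(k1 + 2k2 + 2k3 + k4) = -0.048574
y(0.7) ≈ -0.0486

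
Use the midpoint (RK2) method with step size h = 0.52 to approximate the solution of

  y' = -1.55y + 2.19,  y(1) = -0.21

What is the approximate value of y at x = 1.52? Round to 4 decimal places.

Midpoint: k1 = f(x_n, y_n); k2 = f(x_n + h/2, y_n + (h/2)·k1); y_{n+1} = y_n + h·k2.
x=1.000000, y=-0.210000:
  k1 = f(1.000000, -0.210000) = 2.515500
  k2 = f(1.260000, 0.444030) = 1.501753
  y ← -0.210000 + 0.52·1.501753 = 0.570912
y(1.52) ≈ 0.5709

0.5709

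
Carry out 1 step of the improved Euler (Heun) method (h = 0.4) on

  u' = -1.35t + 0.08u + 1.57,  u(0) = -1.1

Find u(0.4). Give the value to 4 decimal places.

Heun: k1 = f(t_n, u_n); k2 = f(t_n + h, u_n + h·k1); u_{n+1} = u_n + (h/2)·(k1 + k2).
t=0.000000, u=-1.100000:
  k1 = f(0.000000, -1.100000) = 1.482000
  k2 = f(0.400000, -0.507200) = 0.989424
  u ← -1.100000 + (0.4/2)·(1.482000 + 0.989424) = -0.605715
u(0.4) ≈ -0.6057

-0.6057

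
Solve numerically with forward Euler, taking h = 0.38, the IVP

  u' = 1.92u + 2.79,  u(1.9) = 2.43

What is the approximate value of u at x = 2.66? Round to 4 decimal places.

10.1633

Euler: u_{n+1} = u_n + h·f(x_n, u_n).
x=1.900000, u=2.430000: f=7.455600 → u ← 2.430000 + 0.38·7.455600 = 5.263128
x=2.280000, u=5.263128: f=12.895206 → u ← 5.263128 + 0.38·12.895206 = 10.163306
u(2.66) ≈ 10.1633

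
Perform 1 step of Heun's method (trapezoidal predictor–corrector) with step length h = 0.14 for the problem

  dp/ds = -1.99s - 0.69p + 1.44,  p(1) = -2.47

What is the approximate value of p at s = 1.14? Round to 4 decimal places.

Heun: k1 = f(s_n, p_n); k2 = f(s_n + h, p_n + h·k1); p_{n+1} = p_n + (h/2)·(k1 + k2).
s=1.000000, p=-2.470000:
  k1 = f(1.000000, -2.470000) = 1.154300
  k2 = f(1.140000, -2.308398) = 0.764195
  p ← -2.470000 + (0.14/2)·(1.154300 + 0.764195) = -2.335705
p(1.14) ≈ -2.3357

-2.3357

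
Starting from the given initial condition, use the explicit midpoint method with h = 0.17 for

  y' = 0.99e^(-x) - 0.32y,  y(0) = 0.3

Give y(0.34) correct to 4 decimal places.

Midpoint: k1 = f(x_n, y_n); k2 = f(x_n + h/2, y_n + (h/2)·k1); y_{n+1} = y_n + h·k2.
x=0.000000, y=0.300000:
  k1 = f(0.000000, 0.300000) = 0.894000
  k2 = f(0.085000, 0.375990) = 0.789010
  y ← 0.300000 + 0.17·0.789010 = 0.434132
x=0.170000, y=0.434132:
  k1 = f(0.170000, 0.434132) = 0.696306
  k2 = f(0.255000, 0.493318) = 0.609306
  y ← 0.434132 + 0.17·0.609306 = 0.537714
y(0.34) ≈ 0.5377

0.5377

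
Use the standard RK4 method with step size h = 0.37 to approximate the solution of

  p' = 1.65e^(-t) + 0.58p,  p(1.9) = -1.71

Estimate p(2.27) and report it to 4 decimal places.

RK4: k1 = f(t_n, p_n); k2 = f(t_n + h/2, p_n + (h/2)·k1); k3 = f(t_n + h/2, p_n + (h/2)·k2); k4 = f(t_n + h, p_n + h·k3); p_{n+1} = p_n + (h/6)·(k1 + 2k2 + 2k3 + k4).
t=1.900000, p=-1.710000:
  k1 = f(1.900000, -1.710000) = -0.745012
  k2 = f(2.085000, -1.847827) = -0.866633
  k3 = f(2.085000, -1.870327) = -0.879683
  k4 = f(2.270000, -2.035483) = -1.010115
  p ← -1.710000 + (0.37/6)·(k1 + 2k2 + 2k3 + k4) = -2.033612
p(2.27) ≈ -2.0336

-2.0336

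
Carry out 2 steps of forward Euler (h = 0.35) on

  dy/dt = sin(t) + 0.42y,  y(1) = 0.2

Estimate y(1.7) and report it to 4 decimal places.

0.9424

Euler: y_{n+1} = y_n + h·f(t_n, y_n).
t=1.000000, y=0.200000: f=0.925471 → y ← 0.200000 + 0.35·0.925471 = 0.523915
t=1.350000, y=0.523915: f=1.195768 → y ← 0.523915 + 0.35·1.195768 = 0.942434
y(1.7) ≈ 0.9424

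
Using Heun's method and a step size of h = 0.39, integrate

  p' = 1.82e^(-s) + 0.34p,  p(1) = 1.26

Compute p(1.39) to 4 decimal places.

Heun: k1 = f(s_n, p_n); k2 = f(s_n + h, p_n + h·k1); p_{n+1} = p_n + (h/2)·(k1 + k2).
s=1.000000, p=1.260000:
  k1 = f(1.000000, 1.260000) = 1.097941
  k2 = f(1.390000, 1.688197) = 1.027304
  p ← 1.260000 + (0.39/2)·(1.097941 + 1.027304) = 1.674423
p(1.39) ≈ 1.6744

1.6744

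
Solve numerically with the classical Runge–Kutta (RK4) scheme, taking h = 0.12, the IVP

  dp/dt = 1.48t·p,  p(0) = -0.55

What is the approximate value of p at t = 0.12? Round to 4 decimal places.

RK4: k1 = f(t_n, p_n); k2 = f(t_n + h/2, p_n + (h/2)·k1); k3 = f(t_n + h/2, p_n + (h/2)·k2); k4 = f(t_n + h, p_n + h·k3); p_{n+1} = p_n + (h/6)·(k1 + 2k2 + 2k3 + k4).
t=0.000000, p=-0.550000:
  k1 = f(0.000000, -0.550000) = 0.000000
  k2 = f(0.060000, -0.550000) = -0.048840
  k3 = f(0.060000, -0.552930) = -0.049100
  k4 = f(0.120000, -0.555892) = -0.098726
  p ← -0.550000 + (0.12/6)·(k1 + 2k2 + 2k3 + k4) = -0.555892
p(0.12) ≈ -0.5559

-0.5559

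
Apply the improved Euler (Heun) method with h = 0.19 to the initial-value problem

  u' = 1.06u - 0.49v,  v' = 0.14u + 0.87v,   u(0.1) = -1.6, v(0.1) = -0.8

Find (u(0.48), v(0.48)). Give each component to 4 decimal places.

-2.1663, -1.2276

Heun on (u,v): k1 = f(t_n, state_n); k2 = f(t_n + h, state_n + h·k1); state_{n+1} = state_n + (h/2)·(k1 + k2).
0.100000: (-1.600000, -0.800000)
  k1 = (-1.304000, -0.920000)
  predictor → (-1.847760, -0.974800)
  k2 = (-1.480974, -1.106762)
  → (-1.864572, -0.992542)
0.290000: (-1.864572, -0.992542)
  k1 = (-1.490101, -1.124552)
  predictor → (-2.147692, -1.206207)
  k2 = (-1.685512, -1.350077)
  → (-2.166256, -1.227632)
(u(0.48), v(0.48)) ≈ (-2.1663, -1.2276)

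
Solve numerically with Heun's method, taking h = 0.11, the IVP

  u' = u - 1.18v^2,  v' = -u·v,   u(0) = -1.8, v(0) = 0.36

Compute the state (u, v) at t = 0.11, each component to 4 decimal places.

-2.0303, 0.4434

Heun on (u,v): k1 = f(t_n, state_n); k2 = f(t_n + h, state_n + h·k1); state_{n+1} = state_n + (h/2)·(k1 + k2).
0.000000: (-1.800000, 0.360000)
  k1 = (-1.952928, 0.648000)
  predictor → (-2.014822, 0.431280)
  k2 = (-2.234305, 0.868952)
  → (-2.030298, 0.443432)
(u(0.11), v(0.11)) ≈ (-2.0303, 0.4434)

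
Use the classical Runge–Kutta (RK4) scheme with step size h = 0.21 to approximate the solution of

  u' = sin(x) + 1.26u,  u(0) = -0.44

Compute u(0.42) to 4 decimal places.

-0.6423

RK4: k1 = f(x_n, u_n); k2 = f(x_n + h/2, u_n + (h/2)·k1); k3 = f(x_n + h/2, u_n + (h/2)·k2); k4 = f(x_n + h, u_n + h·k3); u_{n+1} = u_n + (h/6)·(k1 + 2k2 + 2k3 + k4).
x=0.000000, u=-0.440000:
  k1 = f(0.000000, -0.440000) = -0.554400
  k2 = f(0.105000, -0.498212) = -0.522940
  k3 = f(0.105000, -0.494909) = -0.518778
  k4 = f(0.210000, -0.548943) = -0.483209
  u ← -0.440000 + (0.21/6)·(k1 + 2k2 + 2k3 + k4) = -0.549237
x=0.210000, u=-0.549237:
  k1 = f(0.210000, -0.549237) = -0.483578
  k2 = f(0.315000, -0.600012) = -0.446199
  k3 = f(0.315000, -0.596087) = -0.441254
  k4 = f(0.420000, -0.641900) = -0.401033
  u ← -0.549237 + (0.21/6)·(k1 + 2k2 + 2k3 + k4) = -0.642320
u(0.42) ≈ -0.6423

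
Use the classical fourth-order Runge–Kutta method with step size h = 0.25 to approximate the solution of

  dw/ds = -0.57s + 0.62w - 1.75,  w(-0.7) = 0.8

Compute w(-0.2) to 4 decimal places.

0.2196

RK4: k1 = f(s_n, w_n); k2 = f(s_n + h/2, w_n + (h/2)·k1); k3 = f(s_n + h/2, w_n + (h/2)·k2); k4 = f(s_n + h, w_n + h·k3); w_{n+1} = w_n + (h/6)·(k1 + 2k2 + 2k3 + k4).
s=-0.700000, w=0.800000:
  k1 = f(-0.700000, 0.800000) = -0.855000
  k2 = f(-0.575000, 0.693125) = -0.992513
  k3 = f(-0.575000, 0.675936) = -1.003170
  k4 = f(-0.450000, 0.549208) = -1.152991
  w ← 0.800000 + (0.25/6)·(k1 + 2k2 + 2k3 + k4) = 0.550027
s=-0.450000, w=0.550027:
  k1 = f(-0.450000, 0.550027) = -1.152483
  k2 = f(-0.325000, 0.405966) = -1.313051
  k3 = f(-0.325000, 0.385895) = -1.325495
  k4 = f(-0.200000, 0.218653) = -1.500435
  w ← 0.550027 + (0.25/6)·(k1 + 2k2 + 2k3 + k4) = 0.219610
w(-0.2) ≈ 0.2196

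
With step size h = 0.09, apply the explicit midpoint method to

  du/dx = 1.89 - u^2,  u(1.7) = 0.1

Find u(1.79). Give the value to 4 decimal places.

Midpoint: k1 = f(x_n, u_n); k2 = f(x_n + h/2, u_n + (h/2)·k1); u_{n+1} = u_n + h·k2.
x=1.700000, u=0.100000:
  k1 = f(1.700000, 0.100000) = 1.880000
  k2 = f(1.745000, 0.184600) = 1.855923
  u ← 0.100000 + 0.09·1.855923 = 0.267033
u(1.79) ≈ 0.2670

0.2670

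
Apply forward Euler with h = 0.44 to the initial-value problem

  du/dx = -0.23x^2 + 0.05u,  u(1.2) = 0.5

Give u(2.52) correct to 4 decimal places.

Euler: u_{n+1} = u_n + h·f(x_n, u_n).
x=1.200000, u=0.500000: f=-0.306200 → u ← 0.500000 + 0.44·(-0.306200) = 0.365272
x=1.640000, u=0.365272: f=-0.600344 → u ← 0.365272 + 0.44·(-0.600344) = 0.101120
x=2.080000, u=0.101120: f=-0.990016 → u ← 0.101120 + 0.44·(-0.990016) = -0.334487
u(2.52) ≈ -0.3345

-0.3345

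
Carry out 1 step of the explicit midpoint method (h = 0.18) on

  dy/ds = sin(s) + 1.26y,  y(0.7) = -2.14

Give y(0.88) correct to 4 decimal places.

Midpoint: k1 = f(s_n, y_n); k2 = f(s_n + h/2, y_n + (h/2)·k1); y_{n+1} = y_n + h·k2.
s=0.700000, y=-2.140000:
  k1 = f(0.700000, -2.140000) = -2.052182
  k2 = f(0.790000, -2.324696) = -2.218764
  y ← -2.140000 + 0.18·(-2.218764) = -2.539378
y(0.88) ≈ -2.5394

-2.5394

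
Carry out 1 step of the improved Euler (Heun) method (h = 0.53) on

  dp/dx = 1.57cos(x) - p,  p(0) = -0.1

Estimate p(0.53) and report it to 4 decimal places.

Heun: k1 = f(x_n, p_n); k2 = f(x_n + h, p_n + h·k1); p_{n+1} = p_n + (h/2)·(k1 + k2).
x=0.000000, p=-0.100000:
  k1 = f(0.000000, -0.100000) = 1.670000
  k2 = f(0.530000, 0.785100) = 0.569507
  p ← -0.100000 + (0.53/2)·(1.670000 + 0.569507) = 0.493469
p(0.53) ≈ 0.4935

0.4935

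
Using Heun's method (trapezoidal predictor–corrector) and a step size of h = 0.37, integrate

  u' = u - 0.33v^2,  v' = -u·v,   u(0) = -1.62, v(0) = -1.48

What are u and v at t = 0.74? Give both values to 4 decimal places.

Heun on (u,v): k1 = f(t_n, state_n); k2 = f(t_n + h, state_n + h·k1); state_{n+1} = state_n + (h/2)·(k1 + k2).
0.000000: (-1.620000, -1.480000)
  k1 = (-2.342832, -2.397600)
  predictor → (-2.486848, -2.367112)
  k2 = (-4.335910, -5.886647)
  → (-2.855567, -3.012586)
0.370000: (-2.855567, -3.012586)
  k1 = (-5.850539, -8.602641)
  predictor → (-5.020267, -6.195563)
  k2 = (-17.687318, -31.103380)
  → (-7.210071, -10.358200)
(u(0.74), v(0.74)) ≈ (-7.2101, -10.3582)

-7.2101, -10.3582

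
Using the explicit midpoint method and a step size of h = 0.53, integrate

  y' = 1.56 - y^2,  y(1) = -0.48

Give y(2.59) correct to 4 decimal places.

Midpoint: k1 = f(t_n, y_n); k2 = f(t_n + h/2, y_n + (h/2)·k1); y_{n+1} = y_n + h·k2.
t=1.000000, y=-0.480000:
  k1 = f(1.000000, -0.480000) = 1.329600
  k2 = f(1.265000, -0.127656) = 1.543704
  y ← -0.480000 + 0.53·1.543704 = 0.338163
t=1.530000, y=0.338163:
  k1 = f(1.530000, 0.338163) = 1.445646
  k2 = f(1.795000, 0.721259) = 1.039785
  y ← 0.338163 + 0.53·1.039785 = 0.889249
t=2.060000, y=0.889249:
  k1 = f(2.060000, 0.889249) = 0.769236
  k2 = f(2.325000, 1.093097) = 0.365140
  y ← 0.889249 + 0.53·0.365140 = 1.082773
y(2.59) ≈ 1.0828

1.0828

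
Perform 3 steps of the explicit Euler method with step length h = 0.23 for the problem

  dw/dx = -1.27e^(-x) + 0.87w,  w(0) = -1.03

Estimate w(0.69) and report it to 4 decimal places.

-2.6639

Euler: w_{n+1} = w_n + h·f(x_n, w_n).
x=0.000000, w=-1.030000: f=-2.166100 → w ← -1.030000 + 0.23·(-2.166100) = -1.528203
x=0.230000, w=-1.528203: f=-2.338594 → w ← -1.528203 + 0.23·(-2.338594) = -2.066080
x=0.460000, w=-2.066080: f=-2.599220 → w ← -2.066080 + 0.23·(-2.599220) = -2.663900
w(0.69) ≈ -2.6639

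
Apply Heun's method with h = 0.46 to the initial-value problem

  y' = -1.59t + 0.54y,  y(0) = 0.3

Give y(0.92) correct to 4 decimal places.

-0.2707

Heun: k1 = f(t_n, y_n); k2 = f(t_n + h, y_n + h·k1); y_{n+1} = y_n + (h/2)·(k1 + k2).
t=0.000000, y=0.300000:
  k1 = f(0.000000, 0.300000) = 0.162000
  k2 = f(0.460000, 0.374520) = -0.529159
  y ← 0.300000 + (0.46/2)·(0.162000 + (-0.529159)) = 0.215553
t=0.460000, y=0.215553:
  k1 = f(0.460000, 0.215553) = -0.615001
  k2 = f(0.920000, -0.067347) = -1.499167
  y ← 0.215553 + (0.46/2)·(-0.615001 + (-1.499167)) = -0.270705
y(0.92) ≈ -0.2707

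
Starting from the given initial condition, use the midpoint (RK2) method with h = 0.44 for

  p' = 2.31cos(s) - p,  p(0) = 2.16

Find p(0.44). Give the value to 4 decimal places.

2.1870

Midpoint: k1 = f(s_n, p_n); k2 = f(s_n + h/2, p_n + (h/2)·k1); p_{n+1} = p_n + h·k2.
s=0.000000, p=2.160000:
  k1 = f(0.000000, 2.160000) = 0.150000
  k2 = f(0.220000, 2.193000) = 0.061323
  p ← 2.160000 + 0.44·0.061323 = 2.186982
p(0.44) ≈ 2.1870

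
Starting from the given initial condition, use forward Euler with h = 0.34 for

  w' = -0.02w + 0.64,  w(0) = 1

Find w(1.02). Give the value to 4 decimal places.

1.6281

Euler: w_{n+1} = w_n + h·f(s_n, w_n).
s=0.000000, w=1.000000: f=0.620000 → w ← 1.000000 + 0.34·0.620000 = 1.210800
s=0.340000, w=1.210800: f=0.615784 → w ← 1.210800 + 0.34·0.615784 = 1.420167
s=0.680000, w=1.420167: f=0.611597 → w ← 1.420167 + 0.34·0.611597 = 1.628109
w(1.02) ≈ 1.6281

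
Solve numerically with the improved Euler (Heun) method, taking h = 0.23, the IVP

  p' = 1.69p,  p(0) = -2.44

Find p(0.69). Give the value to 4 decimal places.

Heun: k1 = f(s_n, p_n); k2 = f(s_n + h, p_n + h·k1); p_{n+1} = p_n + (h/2)·(k1 + k2).
s=0.000000, p=-2.440000:
  k1 = f(0.000000, -2.440000) = -4.123600
  k2 = f(0.230000, -3.388428) = -5.726443
  p ← -2.440000 + (0.23/2)·(-4.123600 + (-5.726443)) = -3.572755
s=0.230000, p=-3.572755:
  k1 = f(0.230000, -3.572755) = -6.037956
  k2 = f(0.460000, -4.961485) = -8.384909
  p ← -3.572755 + (0.23/2)·(-6.037956 + (-8.384909)) = -5.231384
s=0.460000, p=-5.231384:
  k1 = f(0.460000, -5.231384) = -8.841040
  k2 = f(0.690000, -7.264824) = -12.277552
  p ← -5.231384 + (0.23/2)·(-8.841040 + (-12.277552)) = -7.660023
p(0.69) ≈ -7.6600

-7.6600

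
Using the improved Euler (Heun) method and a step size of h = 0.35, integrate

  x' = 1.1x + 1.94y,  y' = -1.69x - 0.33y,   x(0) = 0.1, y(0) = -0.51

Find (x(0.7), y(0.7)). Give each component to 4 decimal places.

-0.6591, -0.1101

Heun on (x,y): k1 = f(t_n, state_n); k2 = f(t_n + h, state_n + h·k1); state_{n+1} = state_n + (h/2)·(k1 + k2).
0.000000: (0.100000, -0.510000)
  k1 = (-0.879400, -0.000700)
  predictor → (-0.207790, -0.510245)
  k2 = (-1.218444, 0.519546)
  → (-0.267123, -0.419202)
0.350000: (-0.267123, -0.419202)
  k1 = (-1.107087, 0.589774)
  predictor → (-0.654603, -0.212781)
  k2 = (-1.132859, 1.176497)
  → (-0.659113, -0.110105)
(x(0.7), y(0.7)) ≈ (-0.6591, -0.1101)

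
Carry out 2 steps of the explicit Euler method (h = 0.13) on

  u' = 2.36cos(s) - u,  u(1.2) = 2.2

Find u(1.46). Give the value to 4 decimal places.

Euler: u_{n+1} = u_n + h·f(s_n, u_n).
s=1.200000, u=2.200000: f=-1.344836 → u ← 2.200000 + 0.13·(-1.344836) = 2.025171
s=1.330000, u=2.025171: f=-1.462368 → u ← 2.025171 + 0.13·(-1.462368) = 1.835064
u(1.46) ≈ 1.8351

1.8351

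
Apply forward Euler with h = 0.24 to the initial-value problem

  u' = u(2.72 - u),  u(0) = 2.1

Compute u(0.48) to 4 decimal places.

2.5905

Euler: u_{n+1} = u_n + h·f(s_n, u_n).
s=0.000000, u=2.100000: f=1.302000 → u ← 2.100000 + 0.24·1.302000 = 2.412480
s=0.240000, u=2.412480: f=0.741886 → u ← 2.412480 + 0.24·0.741886 = 2.590533
u(0.48) ≈ 2.5905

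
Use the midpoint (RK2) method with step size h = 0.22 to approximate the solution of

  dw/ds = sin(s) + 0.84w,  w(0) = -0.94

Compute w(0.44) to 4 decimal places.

-1.2531

Midpoint: k1 = f(s_n, w_n); k2 = f(s_n + h/2, w_n + (h/2)·k1); w_{n+1} = w_n + h·k2.
s=0.000000, w=-0.940000:
  k1 = f(0.000000, -0.940000) = -0.789600
  k2 = f(0.110000, -1.026856) = -0.752781
  w ← -0.940000 + 0.22·(-0.752781) = -1.105612
s=0.220000, w=-1.105612:
  k1 = f(0.220000, -1.105612) = -0.710484
  k2 = f(0.330000, -1.183765) = -0.670320
  w ← -1.105612 + 0.22·(-0.670320) = -1.253082
w(0.44) ≈ -1.2531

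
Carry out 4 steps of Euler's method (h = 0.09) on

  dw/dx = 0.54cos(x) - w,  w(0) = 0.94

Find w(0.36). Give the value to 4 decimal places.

Euler: w_{n+1} = w_n + h·f(x_n, w_n).
x=0.000000, w=0.940000: f=-0.400000 → w ← 0.940000 + 0.09·(-0.400000) = 0.904000
x=0.090000, w=0.904000: f=-0.366186 → w ← 0.904000 + 0.09·(-0.366186) = 0.871043
x=0.180000, w=0.871043: f=-0.339768 → w ← 0.871043 + 0.09·(-0.339768) = 0.840464
x=0.270000, w=0.840464: f=-0.320028 → w ← 0.840464 + 0.09·(-0.320028) = 0.811662
w(0.36) ≈ 0.8117

0.8117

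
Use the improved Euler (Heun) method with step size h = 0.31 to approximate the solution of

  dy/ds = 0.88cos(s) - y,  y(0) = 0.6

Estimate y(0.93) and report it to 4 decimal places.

Heun: k1 = f(s_n, y_n); k2 = f(s_n + h, y_n + h·k1); y_{n+1} = y_n + (h/2)·(k1 + k2).
s=0.000000, y=0.600000:
  k1 = f(0.000000, 0.600000) = 0.280000
  k2 = f(0.310000, 0.686800) = 0.151254
  y ← 0.600000 + (0.31/2)·(0.280000 + 0.151254) = 0.666844
s=0.310000, y=0.666844:
  k1 = f(0.310000, 0.666844) = 0.171209
  k2 = f(0.620000, 0.719919) = -0.003706
  y ← 0.666844 + (0.31/2)·(0.171209 + (-0.003706)) = 0.692807
s=0.620000, y=0.692807:
  k1 = f(0.620000, 0.692807) = 0.023406
  k2 = f(0.930000, 0.700063) = -0.173969
  y ← 0.692807 + (0.31/2)·(0.023406 + (-0.173969)) = 0.669470
y(0.93) ≈ 0.6695

0.6695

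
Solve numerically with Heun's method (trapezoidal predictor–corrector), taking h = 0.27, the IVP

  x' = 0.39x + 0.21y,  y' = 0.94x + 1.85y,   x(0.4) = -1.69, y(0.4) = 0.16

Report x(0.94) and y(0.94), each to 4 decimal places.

-2.1213, -1.1062

Heun on (x,y): k1 = f(t_n, state_n); k2 = f(t_n + h, state_n + h·k1); state_{n+1} = state_n + (h/2)·(k1 + k2).
0.400000: (-1.690000, 0.160000)
  k1 = (-0.625500, -1.292600)
  predictor → (-1.858885, -0.189002)
  k2 = (-0.764656, -2.097006)
  → (-1.877671, -0.297597)
0.670000: (-1.877671, -0.297597)
  k1 = (-0.794787, -2.315565)
  predictor → (-2.092263, -0.922799)
  k2 = (-1.009771, -3.673906)
  → (-2.121286, -1.106175)
(x(0.94), y(0.94)) ≈ (-2.1213, -1.1062)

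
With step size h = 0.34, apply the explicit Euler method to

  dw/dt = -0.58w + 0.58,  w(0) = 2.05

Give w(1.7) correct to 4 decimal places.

Euler: w_{n+1} = w_n + h·f(t_n, w_n).
t=0.000000, w=2.050000: f=-0.609000 → w ← 2.050000 + 0.34·(-0.609000) = 1.842940
t=0.340000, w=1.842940: f=-0.488905 → w ← 1.842940 + 0.34·(-0.488905) = 1.676712
t=0.680000, w=1.676712: f=-0.392493 → w ← 1.676712 + 0.34·(-0.392493) = 1.543265
t=1.020000, w=1.543265: f=-0.315093 → w ← 1.543265 + 0.34·(-0.315093) = 1.436133
t=1.360000, w=1.436133: f=-0.252957 → w ← 1.436133 + 0.34·(-0.252957) = 1.350127
w(1.7) ≈ 1.3501

1.3501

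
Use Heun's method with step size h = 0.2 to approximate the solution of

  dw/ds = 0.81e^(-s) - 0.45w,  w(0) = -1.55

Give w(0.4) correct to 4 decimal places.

Heun: k1 = f(s_n, w_n); k2 = f(s_n + h, w_n + h·k1); w_{n+1} = w_n + (h/2)·(k1 + k2).
s=0.000000, w=-1.550000:
  k1 = f(0.000000, -1.550000) = 1.507500
  k2 = f(0.200000, -1.248500) = 1.224997
  w ← -1.550000 + (0.2/2)·(1.507500 + 1.224997) = -1.276750
s=0.200000, w=-1.276750:
  k1 = f(0.200000, -1.276750) = 1.237710
  k2 = f(0.400000, -1.029208) = 1.006103
  w ← -1.276750 + (0.2/2)·(1.237710 + 1.006103) = -1.052369
w(0.4) ≈ -1.0524

-1.0524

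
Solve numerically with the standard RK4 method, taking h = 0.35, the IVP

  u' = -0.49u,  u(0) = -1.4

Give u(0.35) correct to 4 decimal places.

RK4: k1 = f(s_n, u_n); k2 = f(s_n + h/2, u_n + (h/2)·k1); k3 = f(s_n + h/2, u_n + (h/2)·k2); k4 = f(s_n + h, u_n + h·k3); u_{n+1} = u_n + (h/6)·(k1 + 2k2 + 2k3 + k4).
s=0.000000, u=-1.400000:
  k1 = f(0.000000, -1.400000) = 0.686000
  k2 = f(0.175000, -1.279950) = 0.627175
  k3 = f(0.175000, -1.290244) = 0.632220
  k4 = f(0.350000, -1.178723) = 0.577574
  u ← -1.400000 + (0.35/6)·(k1 + 2k2 + 2k3 + k4) = -1.179362
u(0.35) ≈ -1.1794

-1.1794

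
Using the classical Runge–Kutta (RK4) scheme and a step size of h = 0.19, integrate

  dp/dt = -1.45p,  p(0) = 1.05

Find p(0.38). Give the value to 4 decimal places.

RK4: k1 = f(t_n, p_n); k2 = f(t_n + h/2, p_n + (h/2)·k1); k3 = f(t_n + h/2, p_n + (h/2)·k2); k4 = f(t_n + h, p_n + h·k3); p_{n+1} = p_n + (h/6)·(k1 + 2k2 + 2k3 + k4).
t=0.000000, p=1.050000:
  k1 = f(0.000000, 1.050000) = -1.522500
  k2 = f(0.095000, 0.905363) = -1.312776
  k3 = f(0.095000, 0.925286) = -1.341665
  k4 = f(0.190000, 0.795084) = -1.152871
  p ← 1.050000 + (0.19/6)·(k1 + 2k2 + 2k3 + k4) = 0.797165
t=0.190000, p=0.797165:
  k1 = f(0.190000, 0.797165) = -1.155890
  k2 = f(0.285000, 0.687356) = -0.996666
  k3 = f(0.285000, 0.702482) = -1.018599
  k4 = f(0.380000, 0.603632) = -0.875266
  p ← 0.797165 + (0.19/6)·(k1 + 2k2 + 2k3 + k4) = 0.605212
p(0.38) ≈ 0.6052

0.6052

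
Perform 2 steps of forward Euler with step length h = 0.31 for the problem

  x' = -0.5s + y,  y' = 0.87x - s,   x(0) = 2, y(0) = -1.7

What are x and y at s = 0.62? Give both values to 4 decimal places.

1.0652, -0.8594

Euler on (x,y): x_{n+1} = x_n + h·x', y_{n+1} = y_n + h·y'.
0.000000: (2.000000, -1.700000); f=(-1.700000, 1.740000) → (1.473000, -1.160600)
0.310000: (1.473000, -1.160600); f=(-1.315600, 0.971510) → (1.065164, -0.859432)
(x(0.62), y(0.62)) ≈ (1.0652, -0.8594)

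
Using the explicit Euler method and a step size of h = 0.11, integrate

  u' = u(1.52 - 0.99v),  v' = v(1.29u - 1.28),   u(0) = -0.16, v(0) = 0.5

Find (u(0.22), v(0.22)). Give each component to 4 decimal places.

-0.1997, 0.3488

Euler on (u,v): u_{n+1} = u_n + h·u', v_{n+1} = v_n + h·v'.
0.000000: (-0.160000, 0.500000); f=(-0.164000, -0.743200) → (-0.178040, 0.418248)
0.110000: (-0.178040, 0.418248); f=(-0.196901, -0.631417) → (-0.199699, 0.348792)
(u(0.22), v(0.22)) ≈ (-0.1997, 0.3488)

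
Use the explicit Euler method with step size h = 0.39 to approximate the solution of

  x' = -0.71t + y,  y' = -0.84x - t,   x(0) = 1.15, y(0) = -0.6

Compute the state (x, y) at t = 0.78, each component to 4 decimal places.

Euler on (x,y): x_{n+1} = x_n + h·x', y_{n+1} = y_n + h·y'.
0.000000: (1.150000, -0.600000); f=(-0.600000, -0.966000) → (0.916000, -0.976740)
0.390000: (0.916000, -0.976740); f=(-1.253640, -1.159440) → (0.427080, -1.428922)
(x(0.78), y(0.78)) ≈ (0.4271, -1.4289)

0.4271, -1.4289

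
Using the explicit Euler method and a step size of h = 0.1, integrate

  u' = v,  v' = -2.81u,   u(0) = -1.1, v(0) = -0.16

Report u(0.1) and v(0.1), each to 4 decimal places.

Euler on (u,v): u_{n+1} = u_n + h·u', v_{n+1} = v_n + h·v'.
0.000000: (-1.100000, -0.160000); f=(-0.160000, 3.091000) → (-1.116000, 0.149100)
(u(0.1), v(0.1)) ≈ (-1.1160, 0.1491)

-1.1160, 0.1491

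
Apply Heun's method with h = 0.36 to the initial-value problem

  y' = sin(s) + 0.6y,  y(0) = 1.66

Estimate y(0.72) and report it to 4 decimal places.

Heun: k1 = f(s_n, y_n); k2 = f(s_n + h, y_n + h·k1); y_{n+1} = y_n + (h/2)·(k1 + k2).
s=0.000000, y=1.660000:
  k1 = f(0.000000, 1.660000) = 0.996000
  k2 = f(0.360000, 2.018560) = 1.563410
  y ← 1.660000 + (0.36/2)·(0.996000 + 1.563410) = 2.120694
s=0.360000, y=2.120694:
  k1 = f(0.360000, 2.120694) = 1.624691
  k2 = f(0.720000, 2.705582) = 2.282734
  y ← 2.120694 + (0.36/2)·(1.624691 + 2.282734) = 2.824030
y(0.72) ≈ 2.8240

2.8240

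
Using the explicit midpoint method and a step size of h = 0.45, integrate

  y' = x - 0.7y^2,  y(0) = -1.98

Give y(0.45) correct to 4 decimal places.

-4.0040

Midpoint: k1 = f(x_n, y_n); k2 = f(x_n + h/2, y_n + (h/2)·k1); y_{n+1} = y_n + h·k2.
x=0.000000, y=-1.980000:
  k1 = f(0.000000, -1.980000) = -2.744280
  k2 = f(0.225000, -2.597463) = -4.497770
  y ← -1.980000 + 0.45·(-4.497770) = -4.003996
y(0.45) ≈ -4.0040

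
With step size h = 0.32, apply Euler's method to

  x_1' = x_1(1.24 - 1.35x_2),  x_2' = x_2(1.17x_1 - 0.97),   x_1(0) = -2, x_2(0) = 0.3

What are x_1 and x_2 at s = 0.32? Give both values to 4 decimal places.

-2.5344, -0.0178

Euler on (x_1,x_2): x_1_{n+1} = x_1_n + h·x_1', x_2_{n+1} = x_2_n + h·x_2'.
0.000000: (-2.000000, 0.300000); f=(-1.670000, -0.993000) → (-2.534400, -0.017760)
(x_1(0.32), x_2(0.32)) ≈ (-2.5344, -0.0178)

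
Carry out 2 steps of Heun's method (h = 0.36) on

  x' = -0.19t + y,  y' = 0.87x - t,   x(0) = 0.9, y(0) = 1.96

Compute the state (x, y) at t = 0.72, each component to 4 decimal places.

Heun on (x,y): k1 = f(t_n, state_n); k2 = f(t_n + h, state_n + h·k1); state_{n+1} = state_n + (h/2)·(k1 + k2).
0.000000: (0.900000, 1.960000)
  k1 = (1.960000, 0.783000)
  predictor → (1.605600, 2.241880)
  k2 = (2.173480, 1.036872)
  → (1.644026, 2.287577)
0.360000: (1.644026, 2.287577)
  k1 = (2.219177, 1.070303)
  predictor → (2.442930, 2.672886)
  k2 = (2.536086, 1.405349)
  → (2.499974, 2.733194)
(x(0.72), y(0.72)) ≈ (2.5000, 2.7332)

2.5000, 2.7332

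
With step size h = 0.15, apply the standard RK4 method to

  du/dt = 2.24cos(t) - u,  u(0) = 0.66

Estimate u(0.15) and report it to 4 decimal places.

RK4: k1 = f(t_n, u_n); k2 = f(t_n + h/2, u_n + (h/2)·k1); k3 = f(t_n + h/2, u_n + (h/2)·k2); k4 = f(t_n + h, u_n + h·k3); u_{n+1} = u_n + (h/6)·(k1 + 2k2 + 2k3 + k4).
t=0.000000, u=0.660000:
  k1 = f(0.000000, 0.660000) = 1.580000
  k2 = f(0.075000, 0.778500) = 1.455203
  k3 = f(0.075000, 0.769140) = 1.464563
  k4 = f(0.150000, 0.879684) = 1.335163
  u ← 0.660000 + (0.15/6)·(k1 + 2k2 + 2k3 + k4) = 0.878867
u(0.15) ≈ 0.8789

0.8789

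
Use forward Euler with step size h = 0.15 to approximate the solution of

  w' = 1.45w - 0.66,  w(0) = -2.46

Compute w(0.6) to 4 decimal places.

Euler: w_{n+1} = w_n + h·f(s_n, w_n).
s=0.000000, w=-2.460000: f=-4.227000 → w ← -2.460000 + 0.15·(-4.227000) = -3.094050
s=0.150000, w=-3.094050: f=-5.146373 → w ← -3.094050 + 0.15·(-5.146373) = -3.866006
s=0.300000, w=-3.866006: f=-6.265709 → w ← -3.866006 + 0.15·(-6.265709) = -4.805862
s=0.450000, w=-4.805862: f=-7.628500 → w ← -4.805862 + 0.15·(-7.628500) = -5.950137
w(0.6) ≈ -5.9501

-5.9501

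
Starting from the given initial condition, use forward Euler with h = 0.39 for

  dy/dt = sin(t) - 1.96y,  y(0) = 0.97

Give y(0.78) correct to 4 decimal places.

0.2021

Euler: y_{n+1} = y_n + h·f(t_n, y_n).
t=0.000000, y=0.970000: f=-1.901200 → y ← 0.970000 + 0.39·(-1.901200) = 0.228532
t=0.390000, y=0.228532: f=-0.067734 → y ← 0.228532 + 0.39·(-0.067734) = 0.202116
y(0.78) ≈ 0.2021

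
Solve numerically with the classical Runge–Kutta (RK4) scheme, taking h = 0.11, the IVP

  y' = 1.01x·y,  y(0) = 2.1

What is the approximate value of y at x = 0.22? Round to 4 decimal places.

2.1520

RK4: k1 = f(x_n, y_n); k2 = f(x_n + h/2, y_n + (h/2)·k1); k3 = f(x_n + h/2, y_n + (h/2)·k2); k4 = f(x_n + h, y_n + h·k3); y_{n+1} = y_n + (h/6)·(k1 + 2k2 + 2k3 + k4).
x=0.000000, y=2.100000:
  k1 = f(0.000000, 2.100000) = 0.000000
  k2 = f(0.055000, 2.100000) = 0.116655
  k3 = f(0.055000, 2.106416) = 0.117011
  k4 = f(0.110000, 2.112871) = 0.234740
  y ← 2.100000 + (0.11/6)·(k1 + 2k2 + 2k3 + k4) = 2.112871
x=0.110000, y=2.112871:
  k1 = f(0.110000, 2.112871) = 0.234740
  k2 = f(0.165000, 2.125782) = 0.354262
  k3 = f(0.165000, 2.132356) = 0.355357
  k4 = f(0.220000, 2.151961) = 0.478166
  y ← 2.112871 + (0.11/6)·(k1 + 2k2 + 2k3 + k4) = 2.151961
y(0.22) ≈ 2.1520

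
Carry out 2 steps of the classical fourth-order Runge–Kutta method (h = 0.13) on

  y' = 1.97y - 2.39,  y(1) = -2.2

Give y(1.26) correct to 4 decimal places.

RK4: k1 = f(t_n, y_n); k2 = f(t_n + h/2, y_n + (h/2)·k1); k3 = f(t_n + h/2, y_n + (h/2)·k2); k4 = f(t_n + h, y_n + h·k3); y_{n+1} = y_n + (h/6)·(k1 + 2k2 + 2k3 + k4).
t=1.000000, y=-2.200000:
  k1 = f(1.000000, -2.200000) = -6.724000
  k2 = f(1.065000, -2.637060) = -7.585008
  k3 = f(1.065000, -2.693026) = -7.695260
  k4 = f(1.130000, -3.200384) = -8.694756
  y ← -2.200000 + (0.13/6)·(k1 + 2k2 + 2k3 + k4) = -3.196218
t=1.130000, y=-3.196218:
  k1 = f(1.130000, -3.196218) = -8.686549
  k2 = f(1.195000, -3.760844) = -9.798862
  k3 = f(1.195000, -3.833144) = -9.941294
  k4 = f(1.260000, -4.488586) = -11.232515
  y ← -3.196218 + (0.13/6)·(k1 + 2k2 + 2k3 + k4) = -4.483205
y(1.26) ≈ -4.4832

-4.4832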